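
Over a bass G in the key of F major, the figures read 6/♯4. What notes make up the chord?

A fourth above G in this key is C, raised to C# by the sharp.
A sixth above G in this key is E.
Together with the bass G, this spells C# diminished in second inversion.

G, C#, E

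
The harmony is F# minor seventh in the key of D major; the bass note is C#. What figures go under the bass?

4/3

C# is the fifth of F# minor seventh, so the chord is in second inversion.
A seventh chord in second inversion is figured 6/4/3, conventionally abbreviated 4/3.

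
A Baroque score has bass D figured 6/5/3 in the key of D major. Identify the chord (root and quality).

B minor seventh

The figures 6/5/3 indicate a seventh chord in first inversion.
In first inversion the root lies a sixth above the bass: a sixth above D in D major is B.
The chord tones are D, F#, A, B, giving B minor seventh.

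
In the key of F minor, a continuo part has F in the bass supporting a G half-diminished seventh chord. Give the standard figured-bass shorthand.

F is the seventh of G half-diminished seventh, so the chord is in third inversion.
A seventh chord in third inversion is figured 6/4/2, conventionally abbreviated 4/2.

4/2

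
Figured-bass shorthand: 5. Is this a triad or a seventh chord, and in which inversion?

triad, root position

5 is shorthand for 5/3.
Intervals of 5/3 above the bass form a triad; the bass is the root, so this is root position.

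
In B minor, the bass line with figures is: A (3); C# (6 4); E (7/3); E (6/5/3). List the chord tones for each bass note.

A, C#, E | C#, F#, A | E, G, B, D | E, G, B, C#

A (5/3): A, C#, E.
C# (6/4): C#, F#, A.
E (7/5/3): E, G, B, D.
E (6/5/3): E, G, B, C#.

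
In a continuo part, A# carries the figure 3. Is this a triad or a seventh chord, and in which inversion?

triad, root position

3 is shorthand for 5/3.
Intervals of 5/3 above the bass form a triad; the bass is the root, so this is root position.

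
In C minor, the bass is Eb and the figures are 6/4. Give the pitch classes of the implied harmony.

A fourth above Eb in this key is Ab.
A sixth above Eb in this key is C.
Together with the bass Eb, this spells Ab major in second inversion.

Eb, Ab, C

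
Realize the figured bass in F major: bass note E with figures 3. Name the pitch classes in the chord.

E, G, Bb

The written figures 3 are shorthand for 5/3: the 5 is implied.
A third above E in this key is G.
A fifth above E in this key is Bb.
Together with the bass E, this spells E diminished in root position.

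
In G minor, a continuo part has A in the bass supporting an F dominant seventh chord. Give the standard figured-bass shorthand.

6/5

A is the third of F dominant seventh, so the chord is in first inversion.
A seventh chord in first inversion is figured 6/5/3, conventionally abbreviated 6/5.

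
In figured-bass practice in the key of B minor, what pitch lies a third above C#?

E

Counting 2 letter steps above C# lands on E; in B minor, that letter is E.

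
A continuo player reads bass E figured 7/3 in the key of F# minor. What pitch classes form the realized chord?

E, G#, B, D

The written figures 7/3 are shorthand for 7/5/3: the 5 is implied.
A third above E in this key is G#.
A fifth above E in this key is B.
A seventh above E in this key is D.
Together with the bass E, this spells E dominant seventh in root position.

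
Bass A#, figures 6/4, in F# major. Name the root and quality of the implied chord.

D# minor

The figures 6/4 indicate a triad in second inversion.
In second inversion the root lies a fourth above the bass: a fourth above A# in F# major is D#.
The chord tones are A#, D#, F#, giving D# minor.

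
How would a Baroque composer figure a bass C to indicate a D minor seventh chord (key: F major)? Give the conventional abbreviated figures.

4/2

C is the seventh of D minor seventh, so the chord is in third inversion.
A seventh chord in third inversion is figured 6/4/2, conventionally abbreviated 4/2.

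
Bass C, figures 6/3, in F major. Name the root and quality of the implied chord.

The figures 6/3 indicate a triad in first inversion.
In first inversion the root lies a sixth above the bass: a sixth above C in F major is A.
The chord tones are C, E, A, giving A minor.

A minor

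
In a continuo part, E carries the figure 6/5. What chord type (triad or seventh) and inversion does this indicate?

seventh chord, first inversion

6/5 is shorthand for 6/5/3.
Intervals of 6/5/3 above the bass form a seventh chord; the bass is the third, so this is first inversion.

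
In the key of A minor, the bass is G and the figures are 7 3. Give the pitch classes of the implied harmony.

G, B, D, F

The written figures 7 3 are shorthand for 7/5/3: the 5 is implied.
A third above G in this key is B.
A fifth above G in this key is D.
A seventh above G in this key is F.
Together with the bass G, this spells G dominant seventh in root position.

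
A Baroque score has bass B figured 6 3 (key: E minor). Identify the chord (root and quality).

G major

The figures 6 3 indicate a triad in first inversion.
In first inversion the root lies a sixth above the bass: a sixth above B in E minor is G.
The chord tones are B, D, G, giving G major.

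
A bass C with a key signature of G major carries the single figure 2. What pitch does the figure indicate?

Counting 1 letter step above C lands on D; in G major, that letter is D.

D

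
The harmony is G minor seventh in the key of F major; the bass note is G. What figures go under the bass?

7

G is the root of G minor seventh, so the chord is in root position.
A seventh chord in root position is figured 7/5/3, conventionally abbreviated 7.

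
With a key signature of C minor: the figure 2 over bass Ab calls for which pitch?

Bb

Counting 1 letter step above Ab lands on B; in C minor, that letter is Bb.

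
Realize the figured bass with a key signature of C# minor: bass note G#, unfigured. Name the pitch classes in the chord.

G#, B, D#

An unfigured bass implies 5/3.
A third above G# in this key is B.
A fifth above G# in this key is D#.
Together with the bass G#, this spells G# minor in root position.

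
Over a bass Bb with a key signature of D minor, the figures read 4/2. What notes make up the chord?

Bb, C, E, G

The written figures 4/2 are shorthand for 6/4/2: the 6 is implied.
A second above Bb in this key is C.
A fourth above Bb in this key is E.
A sixth above Bb in this key is G.
Together with the bass Bb, this spells C dominant seventh in third inversion.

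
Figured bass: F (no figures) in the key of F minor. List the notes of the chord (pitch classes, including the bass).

An unfigured bass implies 5/3.
A third above F in this key is Ab.
A fifth above F in this key is C.
Together with the bass F, this spells F minor in root position.

F, Ab, C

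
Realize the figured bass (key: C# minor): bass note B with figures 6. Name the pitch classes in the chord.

B, D#, G#

The written figures 6 are shorthand for 6/3: the 3 is implied.
A third above B in this key is D#.
A sixth above B in this key is G#.
Together with the bass B, this spells G# minor in first inversion.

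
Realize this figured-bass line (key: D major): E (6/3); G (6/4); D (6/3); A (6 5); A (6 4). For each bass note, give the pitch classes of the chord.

E (6/3): E, G, C#.
G (6/4): G, C#, E.
D (6/3): D, F#, B.
A (6/5/3): A, C#, E, F#.
A (6/4): A, D, F#.

E, G, C# | G, C#, E | D, F#, B | A, C#, E, F# | A, D, F#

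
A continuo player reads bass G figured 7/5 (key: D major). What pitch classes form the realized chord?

G, B, D, F#

The written figures 7/5 are shorthand for 7/5/3: the 3 is implied.
A third above G in this key is B.
A fifth above G in this key is D.
A seventh above G in this key is F#.
Together with the bass G, this spells G major seventh in root position.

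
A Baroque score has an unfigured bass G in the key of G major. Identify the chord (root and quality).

An unfigured bass indicates a triad in root position.
In root position the bass is the root, so the root is G.
The chord tones are G, B, D, giving G major.

G major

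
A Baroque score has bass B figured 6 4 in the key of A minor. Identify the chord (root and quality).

E minor

The figures 6 4 indicate a triad in second inversion.
In second inversion the root lies a fourth above the bass: a fourth above B in A minor is E.
The chord tones are B, E, G, giving E minor.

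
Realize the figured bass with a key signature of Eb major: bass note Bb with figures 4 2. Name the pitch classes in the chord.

Bb, C, Eb, G

The written figures 4 2 are shorthand for 6/4/2: the 6 is implied.
A second above Bb in this key is C.
A fourth above Bb in this key is Eb.
A sixth above Bb in this key is G.
Together with the bass Bb, this spells C minor seventh in third inversion.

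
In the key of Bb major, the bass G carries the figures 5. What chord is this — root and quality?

G minor

The figures 5 indicate a triad in root position.
In root position the bass is the root, so the root is G.
The chord tones are G, Bb, D, giving G minor.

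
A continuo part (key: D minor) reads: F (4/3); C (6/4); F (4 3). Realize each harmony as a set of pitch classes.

F, A, Bb, D | C, F, A | F, A, Bb, D

F (6/4/3): F, A, Bb, D.
C (6/4): C, F, A.
F (6/4/3): F, A, Bb, D.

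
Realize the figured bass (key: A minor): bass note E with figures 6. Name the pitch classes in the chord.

The written figures 6 are shorthand for 6/3: the 3 is implied.
A third above E in this key is G.
A sixth above E in this key is C.
Together with the bass E, this spells C major in first inversion.

E, G, C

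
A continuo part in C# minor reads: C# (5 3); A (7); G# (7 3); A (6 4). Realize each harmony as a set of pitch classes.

C# (5/3): C#, E, G#.
A (7/5/3): A, C#, E, G#.
G# (7/5/3): G#, B, D#, F#.
A (6/4): A, D#, F#.

C#, E, G# | A, C#, E, G# | G#, B, D#, F# | A, D#, F#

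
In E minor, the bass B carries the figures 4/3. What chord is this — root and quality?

E minor seventh

The figures 4/3 indicate a seventh chord in second inversion.
In second inversion the root lies a fourth above the bass: a fourth above B in E minor is E.
The chord tones are B, D, E, G, giving E minor seventh.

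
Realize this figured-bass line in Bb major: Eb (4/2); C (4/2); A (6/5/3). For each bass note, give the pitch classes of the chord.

Eb, F, A, C | C, D, F, A | A, C, Eb, F

Eb (6/4/2): Eb, F, A, C.
C (6/4/2): C, D, F, A.
A (6/5/3): A, C, Eb, F.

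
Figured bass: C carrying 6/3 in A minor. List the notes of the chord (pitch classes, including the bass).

A third above C in this key is E.
A sixth above C in this key is A.
Together with the bass C, this spells A minor in first inversion.

C, E, A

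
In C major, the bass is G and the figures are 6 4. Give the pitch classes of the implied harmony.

G, C, E

A fourth above G in this key is C.
A sixth above G in this key is E.
Together with the bass G, this spells C major in second inversion.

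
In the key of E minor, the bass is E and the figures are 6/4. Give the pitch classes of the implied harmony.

A fourth above E in this key is A.
A sixth above E in this key is C.
Together with the bass E, this spells A minor in second inversion.

E, A, C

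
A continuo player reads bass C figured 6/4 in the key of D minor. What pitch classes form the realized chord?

C, F, A

A fourth above C in this key is F.
A sixth above C in this key is A.
Together with the bass C, this spells F major in second inversion.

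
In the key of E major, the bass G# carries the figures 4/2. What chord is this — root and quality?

A major seventh

The figures 4/2 indicate a seventh chord in third inversion.
In third inversion the root lies a second above the bass: a second above G# in E major is A.
The chord tones are G#, A, C#, E, giving A major seventh.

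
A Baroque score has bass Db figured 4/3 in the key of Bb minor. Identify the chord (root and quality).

The figures 4/3 indicate a seventh chord in second inversion.
In second inversion the root lies a fourth above the bass: a fourth above Db in Bb minor is Gb.
The chord tones are Db, F, Gb, Bb, giving Gb major seventh.

Gb major seventh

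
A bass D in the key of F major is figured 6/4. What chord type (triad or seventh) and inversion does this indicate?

Intervals of 6/4 above the bass form a triad; the bass is the fifth, so this is second inversion.

triad, second inversion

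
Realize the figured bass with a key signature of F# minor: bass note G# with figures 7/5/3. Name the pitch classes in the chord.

A third above G# in this key is B.
A fifth above G# in this key is D.
A seventh above G# in this key is F#.
Together with the bass G#, this spells G# half-diminished seventh in root position.

G#, B, D, F#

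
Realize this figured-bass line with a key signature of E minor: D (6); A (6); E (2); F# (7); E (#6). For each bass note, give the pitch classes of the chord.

D (6/3): D, F#, B.
A (6/3): A, C, F#.
E (6/4/2): E, F#, A, C.
F# (7/5/3): F#, A, C, E.
E (#6/3): E, G, C#.

D, F#, B | A, C, F# | E, F#, A, C | F#, A, C, E | E, G, C#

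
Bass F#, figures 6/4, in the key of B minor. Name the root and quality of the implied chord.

B minor

The figures 6/4 indicate a triad in second inversion.
In second inversion the root lies a fourth above the bass: a fourth above F# in B minor is B.
The chord tones are F#, B, D, giving B minor.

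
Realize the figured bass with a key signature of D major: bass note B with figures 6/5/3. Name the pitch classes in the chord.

A third above B in this key is D.
A fifth above B in this key is F#.
A sixth above B in this key is G.
Together with the bass B, this spells G major seventh in first inversion.

B, D, F#, G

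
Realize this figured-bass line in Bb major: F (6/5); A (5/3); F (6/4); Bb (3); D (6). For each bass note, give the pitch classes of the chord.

F, A, C, D | A, C, Eb | F, Bb, D | Bb, D, F | D, F, Bb

F (6/5/3): F, A, C, D.
A (5/3): A, C, Eb.
F (6/4): F, Bb, D.
Bb (5/3): Bb, D, F.
D (6/3): D, F, Bb.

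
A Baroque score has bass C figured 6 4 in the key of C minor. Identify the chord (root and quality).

The figures 6 4 indicate a triad in second inversion.
In second inversion the root lies a fourth above the bass: a fourth above C in C minor is F.
The chord tones are C, F, Ab, giving F minor.

F minor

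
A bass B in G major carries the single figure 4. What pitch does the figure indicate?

E

Counting 3 letter steps above B lands on E; in G major, that letter is E.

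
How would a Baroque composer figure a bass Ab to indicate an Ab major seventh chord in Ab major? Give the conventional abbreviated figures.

Ab is the root of Ab major seventh, so the chord is in root position.
A seventh chord in root position is figured 7/5/3, conventionally abbreviated 7.

7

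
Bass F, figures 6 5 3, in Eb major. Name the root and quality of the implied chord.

The figures 6 5 3 indicate a seventh chord in first inversion.
In first inversion the root lies a sixth above the bass: a sixth above F in Eb major is D.
The chord tones are F, Ab, C, D, giving D half-diminished seventh.

D half-diminished seventh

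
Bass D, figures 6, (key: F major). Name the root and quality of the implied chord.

The figures 6 indicate a triad in first inversion.
In first inversion the root lies a sixth above the bass: a sixth above D in F major is Bb.
The chord tones are D, F, Bb, giving Bb major.

Bb major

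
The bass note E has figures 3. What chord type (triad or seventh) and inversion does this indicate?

triad, root position

3 is shorthand for 5/3.
Intervals of 5/3 above the bass form a triad; the bass is the root, so this is root position.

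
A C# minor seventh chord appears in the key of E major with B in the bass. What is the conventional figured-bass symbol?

4/2

B is the seventh of C# minor seventh, so the chord is in third inversion.
A seventh chord in third inversion is figured 6/4/2, conventionally abbreviated 4/2.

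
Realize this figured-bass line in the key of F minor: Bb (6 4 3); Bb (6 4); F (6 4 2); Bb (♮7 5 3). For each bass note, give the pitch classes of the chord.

Bb (6/4/3): Bb, Db, Eb, G.
Bb (6/4): Bb, Eb, G.
F (6/4/2): F, G, Bb, Db.
Bb (♮7/5/3): Bb, Db, F, A.

Bb, Db, Eb, G | Bb, Eb, G | F, G, Bb, Db | Bb, Db, F, A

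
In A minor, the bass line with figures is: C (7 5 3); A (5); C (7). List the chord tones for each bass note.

C (7/5/3): C, E, G, B.
A (5/3): A, C, E.
C (7/5/3): C, E, G, B.

C, E, G, B | A, C, E | C, E, G, B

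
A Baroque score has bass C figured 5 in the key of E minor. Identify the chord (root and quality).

C major

The figures 5 indicate a triad in root position.
In root position the bass is the root, so the root is C.
The chord tones are C, E, G, giving C major.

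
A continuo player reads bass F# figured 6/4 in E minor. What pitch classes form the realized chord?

A fourth above F# in this key is B.
A sixth above F# in this key is D.
Together with the bass F#, this spells B minor in second inversion.

F#, B, D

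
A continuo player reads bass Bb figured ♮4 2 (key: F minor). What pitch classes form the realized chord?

The written figures ♮4 2 are shorthand for 6/4/2: the 6 is implied.
A second above Bb in this key is C.
A fourth above Bb in this key is Eb, made natural (E) by the ♮ figure.
A sixth above Bb in this key is G.
Together with the bass Bb, this spells C dominant seventh in third inversion.

Bb, C, E, G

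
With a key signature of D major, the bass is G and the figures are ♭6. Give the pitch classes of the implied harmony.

The written figures ♭6 are shorthand for 6/3: the 3 is implied.
A third above G in this key is B.
A sixth above G in this key is E, lowered to Eb by the flat.
Together with the bass G, this spells Eb augmented in first inversion.

G, B, Eb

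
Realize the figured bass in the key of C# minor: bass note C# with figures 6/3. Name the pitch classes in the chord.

A third above C# in this key is E.
A sixth above C# in this key is A.
Together with the bass C#, this spells A major in first inversion.

C#, E, A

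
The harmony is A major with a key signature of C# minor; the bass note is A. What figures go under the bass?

A is the root of A major, so the chord is in root position.
A triad in root position is figured 5/3, conventionally abbreviated (no figures — root-position triad).

no figures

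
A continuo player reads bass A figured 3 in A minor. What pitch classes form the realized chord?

The written figures 3 are shorthand for 5/3: the 5 is implied.
A third above A in this key is C.
A fifth above A in this key is E.
Together with the bass A, this spells A minor in root position.

A, C, E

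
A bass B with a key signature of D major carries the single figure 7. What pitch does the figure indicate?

A

Counting 6 letter steps above B lands on A; in D major, that letter is A.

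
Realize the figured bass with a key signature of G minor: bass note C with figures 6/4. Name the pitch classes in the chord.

A fourth above C in this key is F.
A sixth above C in this key is A.
Together with the bass C, this spells F major in second inversion.

C, F, A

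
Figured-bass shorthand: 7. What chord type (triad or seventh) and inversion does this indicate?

seventh chord, root position

7 is shorthand for 7/5/3.
Intervals of 7/5/3 above the bass form a seventh chord; the bass is the root, so this is root position.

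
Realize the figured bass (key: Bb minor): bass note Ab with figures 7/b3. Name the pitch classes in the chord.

The written figures 7/b3 are shorthand for 7/5/3: the 5 is implied.
A third above Ab in this key is C, lowered to Cb by the flat.
A fifth above Ab in this key is Eb.
A seventh above Ab in this key is Gb.
Together with the bass Ab, this spells Ab minor seventh in root position.

Ab, Cb, Eb, Gb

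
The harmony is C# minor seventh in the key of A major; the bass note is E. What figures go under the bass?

E is the third of C# minor seventh, so the chord is in first inversion.
A seventh chord in first inversion is figured 6/5/3, conventionally abbreviated 6/5.

6/5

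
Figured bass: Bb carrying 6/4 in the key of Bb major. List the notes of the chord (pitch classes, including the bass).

Bb, Eb, G

A fourth above Bb in this key is Eb.
A sixth above Bb in this key is G.
Together with the bass Bb, this spells Eb major in second inversion.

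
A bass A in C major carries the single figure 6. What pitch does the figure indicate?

Counting 5 letter steps above A lands on F; in C major, that letter is F.

F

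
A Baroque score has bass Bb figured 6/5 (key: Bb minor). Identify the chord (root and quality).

The figures 6/5 indicate a seventh chord in first inversion.
In first inversion the root lies a sixth above the bass: a sixth above Bb in Bb minor is Gb.
The chord tones are Bb, Db, F, Gb, giving Gb major seventh.

Gb major seventh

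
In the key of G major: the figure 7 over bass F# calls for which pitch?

E

Counting 6 letter steps above F# lands on E; in G major, that letter is E.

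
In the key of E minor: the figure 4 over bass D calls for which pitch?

Counting 3 letter steps above D lands on G; in E minor, that letter is G.

G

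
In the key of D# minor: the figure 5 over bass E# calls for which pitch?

Counting 4 letter steps above E# lands on B; in D# minor, that letter is B.

B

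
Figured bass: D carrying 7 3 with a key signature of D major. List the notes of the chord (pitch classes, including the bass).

The written figures 7 3 are shorthand for 7/5/3: the 5 is implied.
A third above D in this key is F#.
A fifth above D in this key is A.
A seventh above D in this key is C#.
Together with the bass D, this spells D major seventh in root position.

D, F#, A, C#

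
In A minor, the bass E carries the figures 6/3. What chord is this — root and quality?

The figures 6/3 indicate a triad in first inversion.
In first inversion the root lies a sixth above the bass: a sixth above E in A minor is C.
The chord tones are E, G, C, giving C major.

C major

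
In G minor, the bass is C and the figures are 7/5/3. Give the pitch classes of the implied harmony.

A third above C in this key is Eb.
A fifth above C in this key is G.
A seventh above C in this key is Bb.
Together with the bass C, this spells C minor seventh in root position.

C, Eb, G, Bb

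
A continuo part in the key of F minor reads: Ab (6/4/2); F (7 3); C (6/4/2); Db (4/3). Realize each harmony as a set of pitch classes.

Ab (6/4/2): Ab, Bb, Db, F.
F (7/5/3): F, Ab, C, Eb.
C (6/4/2): C, Db, F, Ab.
Db (6/4/3): Db, F, G, Bb.

Ab, Bb, Db, F | F, Ab, C, Eb | C, Db, F, Ab | Db, F, G, Bb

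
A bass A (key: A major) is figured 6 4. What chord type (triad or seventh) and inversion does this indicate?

Intervals of 6/4 above the bass form a triad; the bass is the fifth, so this is second inversion.

triad, second inversion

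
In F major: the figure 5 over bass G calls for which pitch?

D

Counting 4 letter steps above G lands on D; in F major, that letter is D.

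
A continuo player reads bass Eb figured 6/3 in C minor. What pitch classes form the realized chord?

Eb, G, C

A third above Eb in this key is G.
A sixth above Eb in this key is C.
Together with the bass Eb, this spells C minor in first inversion.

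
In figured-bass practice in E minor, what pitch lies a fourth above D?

Counting 3 letter steps above D lands on G; in E minor, that letter is G.

G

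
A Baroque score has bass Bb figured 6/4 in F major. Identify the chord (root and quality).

E diminished

The figures 6/4 indicate a triad in second inversion.
In second inversion the root lies a fourth above the bass: a fourth above Bb in F major is E.
The chord tones are Bb, E, G, giving E diminished.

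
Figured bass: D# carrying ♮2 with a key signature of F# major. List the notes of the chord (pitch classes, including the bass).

The written figures ♮2 are shorthand for 6/4/2: the 6/4 are implied.
A second above D# in this key is E#, made natural (E) by the ♮ figure.
A fourth above D# in this key is G#.
A sixth above D# in this key is B.
Together with the bass D#, this spells E major seventh in third inversion.

D#, E, G#, B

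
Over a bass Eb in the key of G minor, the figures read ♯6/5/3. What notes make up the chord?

A third above Eb in this key is G.
A fifth above Eb in this key is Bb.
A sixth above Eb in this key is C, raised to C# by the sharp.

Eb, G, Bb, C#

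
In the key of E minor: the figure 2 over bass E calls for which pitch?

F#

Counting 1 letter step above E lands on F; in E minor, that letter is F#.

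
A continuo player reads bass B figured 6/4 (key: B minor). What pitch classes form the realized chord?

A fourth above B in this key is E.
A sixth above B in this key is G.
Together with the bass B, this spells E minor in second inversion.

B, E, G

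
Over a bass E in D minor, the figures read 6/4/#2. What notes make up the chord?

A second above E in this key is F, raised to F# by the sharp.
A fourth above E in this key is A.
A sixth above E in this key is C.
Together with the bass E, this spells F# half-diminished seventh in third inversion.

E, F#, A, C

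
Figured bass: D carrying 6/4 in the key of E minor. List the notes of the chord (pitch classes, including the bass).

A fourth above D in this key is G.
A sixth above D in this key is B.
Together with the bass D, this spells G major in second inversion.

D, G, B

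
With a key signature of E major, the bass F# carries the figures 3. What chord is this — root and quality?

The figures 3 indicate a triad in root position.
In root position the bass is the root, so the root is F#.
The chord tones are F#, A, C#, giving F# minor.

F# minor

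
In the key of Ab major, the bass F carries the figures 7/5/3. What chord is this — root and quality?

The figures 7/5/3 indicate a seventh chord in root position.
In root position the bass is the root, so the root is F.
The chord tones are F, Ab, C, Eb, giving F minor seventh.

F minor seventh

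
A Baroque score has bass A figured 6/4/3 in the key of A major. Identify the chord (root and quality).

D major seventh

The figures 6/4/3 indicate a seventh chord in second inversion.
In second inversion the root lies a fourth above the bass: a fourth above A in A major is D.
The chord tones are A, C#, D, F#, giving D major seventh.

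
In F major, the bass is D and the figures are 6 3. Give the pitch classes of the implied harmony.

D, F, Bb

A third above D in this key is F.
A sixth above D in this key is Bb.
Together with the bass D, this spells Bb major in first inversion.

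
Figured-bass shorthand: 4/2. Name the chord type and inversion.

4/2 is shorthand for 6/4/2.
Intervals of 6/4/2 above the bass form a seventh chord; the bass is the seventh, so this is third inversion.

seventh chord, third inversion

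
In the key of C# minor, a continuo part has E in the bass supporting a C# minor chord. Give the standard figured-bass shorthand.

E is the third of C# minor, so the chord is in first inversion.
A triad in first inversion is figured 6/3, conventionally abbreviated 6.

6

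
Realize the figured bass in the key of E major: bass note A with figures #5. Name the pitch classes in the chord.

A, C#, E#

The written figures #5 are shorthand for 5/3: the 3 is implied.
A third above A in this key is C#.
A fifth above A in this key is E, raised to E# by the sharp.
Together with the bass A, this spells A augmented in root position.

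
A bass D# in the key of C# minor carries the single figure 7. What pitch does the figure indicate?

Counting 6 letter steps above D# lands on C; in C# minor, that letter is C#.

C#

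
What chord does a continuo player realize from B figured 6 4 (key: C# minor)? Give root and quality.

The figures 6 4 indicate a triad in second inversion.
In second inversion the root lies a fourth above the bass: a fourth above B in C# minor is E.
The chord tones are B, E, G#, giving E major.

E major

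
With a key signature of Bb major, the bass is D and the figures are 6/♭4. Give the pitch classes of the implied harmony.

D, Gb, Bb

A fourth above D in this key is G, lowered to Gb by the flat.
A sixth above D in this key is Bb.
Together with the bass D, this spells Gb augmented in second inversion.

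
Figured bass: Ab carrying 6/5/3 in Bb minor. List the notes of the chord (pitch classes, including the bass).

Ab, C, Eb, F

A third above Ab in this key is C.
A fifth above Ab in this key is Eb.
A sixth above Ab in this key is F.
Together with the bass Ab, this spells F minor seventh in first inversion.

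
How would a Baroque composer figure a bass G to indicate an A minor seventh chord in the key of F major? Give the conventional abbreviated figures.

4/2

G is the seventh of A minor seventh, so the chord is in third inversion.
A seventh chord in third inversion is figured 6/4/2, conventionally abbreviated 4/2.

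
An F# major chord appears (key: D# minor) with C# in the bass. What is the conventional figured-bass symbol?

6/4

C# is the fifth of F# major, so the chord is in second inversion.
A triad in second inversion is figured 6/4, conventionally abbreviated 6/4.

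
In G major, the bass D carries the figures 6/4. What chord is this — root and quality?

G major

The figures 6/4 indicate a triad in second inversion.
In second inversion the root lies a fourth above the bass: a fourth above D in G major is G.
The chord tones are D, G, B, giving G major.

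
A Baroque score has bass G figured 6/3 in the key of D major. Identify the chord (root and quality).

The figures 6/3 indicate a triad in first inversion.
In first inversion the root lies a sixth above the bass: a sixth above G in D major is E.
The chord tones are G, B, E, giving E minor.

E minor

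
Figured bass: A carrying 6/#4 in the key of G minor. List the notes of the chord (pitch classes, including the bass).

A, D#, F

A fourth above A in this key is D, raised to D# by the sharp.
A sixth above A in this key is F.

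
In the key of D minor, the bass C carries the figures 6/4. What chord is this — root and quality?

The figures 6/4 indicate a triad in second inversion.
In second inversion the root lies a fourth above the bass: a fourth above C in D minor is F.
The chord tones are C, F, A, giving F major.

F major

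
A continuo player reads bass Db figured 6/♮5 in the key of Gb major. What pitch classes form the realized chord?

The written figures 6/♮5 are shorthand for 6/5/3: the 3 is implied.
A third above Db in this key is F.
A fifth above Db in this key is Ab, made natural (A) by the ♮ figure.
A sixth above Db in this key is Bb.
Together with the bass Db, this spells Bb minor-major seventh in first inversion.

Db, F, A, Bb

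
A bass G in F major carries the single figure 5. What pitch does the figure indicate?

D

Counting 4 letter steps above G lands on D; in F major, that letter is D.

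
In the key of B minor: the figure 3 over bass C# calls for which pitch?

Counting 2 letter steps above C# lands on E; in B minor, that letter is E.

E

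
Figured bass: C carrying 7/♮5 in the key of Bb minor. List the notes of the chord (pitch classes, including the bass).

The written figures 7/♮5 are shorthand for 7/5/3: the 3 is implied.
A third above C in this key is Eb.
A fifth above C in this key is Gb, made natural (G) by the ♮ figure.
A seventh above C in this key is Bb.
Together with the bass C, this spells C minor seventh in root position.

C, Eb, G, Bb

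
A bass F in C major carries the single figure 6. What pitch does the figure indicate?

Counting 5 letter steps above F lands on D; in C major, that letter is D.

D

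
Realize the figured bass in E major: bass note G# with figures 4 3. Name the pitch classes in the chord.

G#, B, C#, E

The written figures 4 3 are shorthand for 6/4/3: the 6 is implied.
A third above G# in this key is B.
A fourth above G# in this key is C#.
A sixth above G# in this key is E.
Together with the bass G#, this spells C# minor seventh in second inversion.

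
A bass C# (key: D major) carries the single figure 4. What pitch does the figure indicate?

F#

Counting 3 letter steps above C# lands on F; in D major, that letter is F#.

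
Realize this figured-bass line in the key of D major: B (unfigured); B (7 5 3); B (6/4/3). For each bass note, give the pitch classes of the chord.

B, D, F# | B, D, F#, A | B, D, E, G

B (5/3): B, D, F#.
B (7/5/3): B, D, F#, A.
B (6/4/3): B, D, E, G.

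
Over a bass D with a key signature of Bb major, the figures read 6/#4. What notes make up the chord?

D, G#, Bb

A fourth above D in this key is G, raised to G# by the sharp.
A sixth above D in this key is Bb.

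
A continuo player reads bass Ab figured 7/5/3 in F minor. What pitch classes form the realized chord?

A third above Ab in this key is C.
A fifth above Ab in this key is Eb.
A seventh above Ab in this key is G.
Together with the bass Ab, this spells Ab major seventh in root position.

Ab, C, Eb, G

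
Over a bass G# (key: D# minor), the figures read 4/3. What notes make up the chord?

G#, B, C#, E#

The written figures 4/3 are shorthand for 6/4/3: the 6 is implied.
A third above G# in this key is B.
A fourth above G# in this key is C#.
A sixth above G# in this key is E#.
Together with the bass G#, this spells C# dominant seventh in second inversion.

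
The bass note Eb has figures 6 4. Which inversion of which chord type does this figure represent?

triad, second inversion

Intervals of 6/4 above the bass form a triad; the bass is the fifth, so this is second inversion.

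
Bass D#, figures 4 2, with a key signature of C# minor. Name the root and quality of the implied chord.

E major seventh

The figures 4 2 indicate a seventh chord in third inversion.
In third inversion the root lies a second above the bass: a second above D# in C# minor is E.
The chord tones are D#, E, G#, B, giving E major seventh.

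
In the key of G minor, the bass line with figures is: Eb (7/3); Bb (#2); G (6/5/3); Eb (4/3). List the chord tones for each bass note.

Eb (7/5/3): Eb, G, Bb, D.
Bb (6/4/#2): Bb, C#, Eb, G.
G (6/5/3): G, Bb, D, Eb.
Eb (6/4/3): Eb, G, A, C.

Eb, G, Bb, D | Bb, C#, Eb, G | G, Bb, D, Eb | Eb, G, A, C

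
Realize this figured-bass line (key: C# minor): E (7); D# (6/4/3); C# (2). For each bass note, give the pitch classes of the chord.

E, G#, B, D# | D#, F#, G#, B | C#, D#, F#, A

E (7/5/3): E, G#, B, D#.
D# (6/4/3): D#, F#, G#, B.
C# (6/4/2): C#, D#, F#, A.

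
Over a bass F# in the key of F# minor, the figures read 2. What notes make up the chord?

The written figures 2 are shorthand for 6/4/2: the 6/4 are implied.
A second above F# in this key is G#.
A fourth above F# in this key is B.
A sixth above F# in this key is D.
Together with the bass F#, this spells G# half-diminished seventh in third inversion.

F#, G#, B, D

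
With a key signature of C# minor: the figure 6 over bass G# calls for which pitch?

Counting 5 letter steps above G# lands on E; in C# minor, that letter is E.

E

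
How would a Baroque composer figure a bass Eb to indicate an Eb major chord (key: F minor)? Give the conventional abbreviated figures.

Eb is the root of Eb major, so the chord is in root position.
A triad in root position is figured 5/3, conventionally abbreviated (no figures — root-position triad).

no figures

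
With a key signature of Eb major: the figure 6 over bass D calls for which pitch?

Counting 5 letter steps above D lands on B; in Eb major, that letter is Bb.

Bb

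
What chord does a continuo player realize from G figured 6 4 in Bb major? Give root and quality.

C minor

The figures 6 4 indicate a triad in second inversion.
In second inversion the root lies a fourth above the bass: a fourth above G in Bb major is C.
The chord tones are G, C, Eb, giving C minor.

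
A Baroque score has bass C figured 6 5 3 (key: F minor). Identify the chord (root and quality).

Ab major seventh

The figures 6 5 3 indicate a seventh chord in first inversion.
In first inversion the root lies a sixth above the bass: a sixth above C in F minor is Ab.
The chord tones are C, Eb, G, Ab, giving Ab major seventh.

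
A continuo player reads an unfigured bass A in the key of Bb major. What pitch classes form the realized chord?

A, C, Eb

An unfigured bass implies 5/3.
A third above A in this key is C.
A fifth above A in this key is Eb.
Together with the bass A, this spells A diminished in root position.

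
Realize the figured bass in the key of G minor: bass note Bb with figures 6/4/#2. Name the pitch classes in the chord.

A second above Bb in this key is C, raised to C# by the sharp.
A fourth above Bb in this key is Eb.
A sixth above Bb in this key is G.

Bb, C#, Eb, G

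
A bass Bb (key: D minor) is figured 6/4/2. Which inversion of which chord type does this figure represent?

seventh chord, third inversion

Intervals of 6/4/2 above the bass form a seventh chord; the bass is the seventh, so this is third inversion.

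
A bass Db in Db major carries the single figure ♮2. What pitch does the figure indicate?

Counting 1 letter step above Db lands on E; in Db major, that letter is Eb.
The ♮2 figure makes it natural, giving E.

E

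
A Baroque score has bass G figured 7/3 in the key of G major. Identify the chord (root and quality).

G major seventh

The figures 7/3 indicate a seventh chord in root position.
In root position the bass is the root, so the root is G.
The chord tones are G, B, D, F#, giving G major seventh.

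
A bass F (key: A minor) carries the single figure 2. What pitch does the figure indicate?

G

Counting 1 letter step above F lands on G; in A minor, that letter is G.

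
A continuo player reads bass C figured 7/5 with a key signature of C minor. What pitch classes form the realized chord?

The written figures 7/5 are shorthand for 7/5/3: the 3 is implied.
A third above C in this key is Eb.
A fifth above C in this key is G.
A seventh above C in this key is Bb.
Together with the bass C, this spells C minor seventh in root position.

C, Eb, G, Bb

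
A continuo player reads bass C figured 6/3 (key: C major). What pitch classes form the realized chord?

A third above C in this key is E.
A sixth above C in this key is A.
Together with the bass C, this spells A minor in first inversion.

C, E, A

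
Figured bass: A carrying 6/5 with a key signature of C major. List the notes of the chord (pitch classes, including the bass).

The written figures 6/5 are shorthand for 6/5/3: the 3 is implied.
A third above A in this key is C.
A fifth above A in this key is E.
A sixth above A in this key is F.
Together with the bass A, this spells F major seventh in first inversion.

A, C, E, F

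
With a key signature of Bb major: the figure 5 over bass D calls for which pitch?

A

Counting 4 letter steps above D lands on A; in Bb major, that letter is A.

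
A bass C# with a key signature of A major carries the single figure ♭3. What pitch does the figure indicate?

Counting 2 letter steps above C# lands on E; in A major, that letter is E.
The b3 figure lowers it a semitone, giving Eb.

Eb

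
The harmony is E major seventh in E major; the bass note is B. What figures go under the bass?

4/3

B is the fifth of E major seventh, so the chord is in second inversion.
A seventh chord in second inversion is figured 6/4/3, conventionally abbreviated 4/3.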